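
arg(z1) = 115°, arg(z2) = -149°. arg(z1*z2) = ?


arg(z1*z2) = 115° - 149° = -34°
Normalized to (-180°, 180°]: -34°

-34°


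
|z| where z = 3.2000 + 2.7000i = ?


|z| = sqrt(3.2^2 + 2.7^2) = sqrt(10.24 + 7.29) = sqrt(17.53) = 4.1869

|z| = 4.1869


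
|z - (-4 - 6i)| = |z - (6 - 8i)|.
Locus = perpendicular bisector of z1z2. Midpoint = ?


Equal distances means the locus is the perpendicular bisector of z1 and z2.
Midpoint = ((-4+6)/2, (-6+(-8))/2) = (1.0000, -7.0000)

Perpendicular bisector through (1.0000, -7.0000)


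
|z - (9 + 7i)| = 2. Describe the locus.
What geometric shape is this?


|z - z0| = r is a circle with center z0 and radius r.
Center = (9, 7), radius = 2

Circle with center (9, 7) and radius 2


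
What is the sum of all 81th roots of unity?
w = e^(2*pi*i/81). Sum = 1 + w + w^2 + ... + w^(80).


The sum of all 81th roots of unity is 0.
Geometric series: (1 - w^81)/(1 - w) = (1-1)/(1-w) = 0 since w^81 = 1, w ≠ 1.
Alternatively: coefficient of z^80 in z^81 - 1 is 0.

0


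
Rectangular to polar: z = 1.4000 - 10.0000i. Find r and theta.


r = sqrt(1.96+100) = sqrt(101.96) = 10.0975
theta = atan2(-10, 1.4) = -82.0304 degrees

r = 10.0975, theta = -82.0304 degrees


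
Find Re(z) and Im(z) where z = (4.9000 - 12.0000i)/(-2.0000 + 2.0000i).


Multiply by conjugate: (4.9000 - 12.0000i)(-2.0000 - 2.0000i) / ((-2)^2 + 2^2)
Numerator real = 4.9*(-2) - (12)*2 = -33.8
Numerator imag = -12*(-2) - 4.9*2 = 14.2
Denominator = 8
Re(z) = -33.8/8 = -4.2250
Im(z) = 14.2/8 = 1.7750

Re(z) = -4.2250, Im(z) = 1.7750


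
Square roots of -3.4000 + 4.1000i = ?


|z| = sqrt(11.56+16.81) = 5.3263
sqrt((|z|+a)/2) = sqrt((5.3263+(-3.4))/2) = sqrt(0.9632) = 0.9814
sqrt((|z|-a)/2) = sqrt((5.3263-(-3.4))/2) = sqrt(4.3632) = 2.0888

±(0.9814 + 2.0888i) i.e. 0.9814 + 2.0888i and -0.9814 - 2.0888i


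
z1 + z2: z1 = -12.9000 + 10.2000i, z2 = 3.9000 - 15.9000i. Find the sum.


Real: -12.9 + 3.9 = -9
Imag: 10.2 - 15.9 = -5.7

-9.0000 - 5.7000i


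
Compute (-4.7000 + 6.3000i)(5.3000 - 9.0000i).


Real = -4.7*5.3 - 6.3*(-9) = -24.91 - (-56.7) = 31.79
Imag = -4.7*(-9) + 5.3*6.3 = 42.3 + 33.39 = 75.69

31.7900 + 75.6900i


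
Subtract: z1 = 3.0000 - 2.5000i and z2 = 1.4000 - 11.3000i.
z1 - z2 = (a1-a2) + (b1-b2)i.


Real: 3 - 1.4 = 1.6
Imag: -2.5 + 11.3 = 8.8

1.6000 + 8.8000i


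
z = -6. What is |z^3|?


|z| = sqrt(36+0) = sqrt(36) = 6
|z^3| = |z|^3 = 6^3 = 216

|z^3| = 216


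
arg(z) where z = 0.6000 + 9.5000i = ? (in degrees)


Re = 0.6, Im = 9.5
arg = atan2(9.5, 0.6) = 86.3861 degrees

arg(z) = 86.3861 degrees


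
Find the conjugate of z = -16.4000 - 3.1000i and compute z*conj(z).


z_bar = -16.4000 + 3.1000i
z*z_bar = (-16.4)^2 + (-3.1)^2 = 268.96 + 9.61 = 278.57

z_bar = -16.4000 + 3.1000i, z*z_bar = 278.57


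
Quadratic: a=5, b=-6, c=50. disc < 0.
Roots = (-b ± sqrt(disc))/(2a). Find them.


disc = (-6)^2 - 4*5*50 = 36 - 1000 = -964
sqrt(|disc|) = sqrt(964) = 31.0483
Real part = 6/(2*5) = 0.6000
Imag part = 31.0483/(2*5) = 3.1048

0.6000 ± 3.1048i


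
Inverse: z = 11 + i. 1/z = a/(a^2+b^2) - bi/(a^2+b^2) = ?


|z|^2 = 121+1 = 122
1/z = (11 - 1i)/122

1/z = 0.0902 - 0.0082i


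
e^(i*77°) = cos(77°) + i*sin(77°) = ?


cos(77°) = 0.2250
sin(77°) = 0.9744

e^(i*77°) = 0.2250 + 0.9744i


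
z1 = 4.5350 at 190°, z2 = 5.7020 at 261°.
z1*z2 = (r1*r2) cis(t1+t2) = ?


r = 4.5350 * 5.7020 = 25.8586
theta = 190° + 261° = 451° = 91° (mod 360)

25.8586 cis(91°)


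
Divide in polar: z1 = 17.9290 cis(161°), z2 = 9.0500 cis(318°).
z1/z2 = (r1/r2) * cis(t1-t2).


r = 17.9290 / 9.0500 = 1.9811
theta = 161° - 318° = -157° = 203° (mod 360)

1.9811 cis(203°)


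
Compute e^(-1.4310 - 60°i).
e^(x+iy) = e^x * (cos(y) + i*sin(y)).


e^-1.4310 = 0.23907
cos(-60°) = 0.5
sin(-60°) = -0.866
Real = 0.23907*0.5 = 0.1195
Imag = 0.23907*(-0.866) = -0.2070

0.1195 - 0.2070i


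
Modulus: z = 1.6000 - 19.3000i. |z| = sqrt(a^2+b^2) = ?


|z| = sqrt(1.6^2 + (-19.3)^2) = sqrt(2.56 + 372.49) = sqrt(375.05) = 19.3662

|z| = 19.3662


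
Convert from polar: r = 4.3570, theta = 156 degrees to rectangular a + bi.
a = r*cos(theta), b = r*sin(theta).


a = 4.3570*cos(156°) = 4.3570*(-0.91355) = -3.9803
b = 4.3570*sin(156°) = 4.3570*0.40674 = 1.7722

-3.9803 + 1.7722i


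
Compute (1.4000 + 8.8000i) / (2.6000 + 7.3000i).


Conjugate of z2 = 2.6000 - 7.3000i
Numerator: (1.4000 + 8.8000i)(2.6000 - 7.3000i) = 67.8800 + 12.6600i
Denominator: 2.6^2 + 7.3^2 = 60.05
Result = (67.8800 + 12.6600i)/60.05

1.1304 + 0.2108i


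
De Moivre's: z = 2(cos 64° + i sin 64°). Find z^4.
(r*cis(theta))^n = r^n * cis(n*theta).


r^4 = 2^4 = 16
n*theta = 4*64° = 256° = 256° (mod 360)
a = 16*cos(256°) = -3.8708
b = 16*sin(256°) = -15.5247

16 cis(256°) = -3.8708 - 15.5247i


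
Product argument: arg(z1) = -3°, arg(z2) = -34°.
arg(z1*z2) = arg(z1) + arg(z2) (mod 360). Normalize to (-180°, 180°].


arg(z1*z2) = -3° - 34° = -37°
Normalized to (-180°, 180°]: -37°

-37°


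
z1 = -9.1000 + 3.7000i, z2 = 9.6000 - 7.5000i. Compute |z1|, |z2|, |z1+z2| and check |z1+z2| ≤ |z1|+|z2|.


|z1| = sqrt((-9.1)^2 + 3.7^2) = sqrt(96.5) = 9.8234
|z2| = sqrt(9.6^2 + (-7.5)^2) = sqrt(148.41) = 12.1824
z1+z2 = 0.5000 - 3.8000i
|z1+z2| = sqrt(14.69) = 3.8328
|z1|+|z2| = 9.8234 + 12.1824 = 22.0058

|z1+z2| = 3.8328 ≤ |z1|+|z2| = 22.0058 (verified)


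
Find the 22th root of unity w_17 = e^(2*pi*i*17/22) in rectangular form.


Angle = 360*17/22 = 278.1818°
a = cos(278.1818°) = 0.1423
b = sin(278.1818°) = -0.9898

0.1423 - 0.9898i


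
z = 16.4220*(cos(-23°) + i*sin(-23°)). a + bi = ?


a = 16.4220*cos(-23°) = 16.4220*0.9205 = 15.1165
b = 16.4220*sin(-23°) = 16.4220*(-0.39073) = -6.4166

15.1165 - 6.4166i


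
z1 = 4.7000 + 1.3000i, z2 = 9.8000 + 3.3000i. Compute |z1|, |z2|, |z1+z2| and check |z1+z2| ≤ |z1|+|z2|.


|z1| = sqrt(4.7^2 + 1.3^2) = sqrt(23.78) = 4.8765
|z2| = sqrt(9.8^2 + 3.3^2) = sqrt(106.93) = 10.3407
z1+z2 = 14.5000 + 4.6000i
|z1+z2| = sqrt(231.41) = 15.2122
|z1|+|z2| = 4.8765 + 10.3407 = 15.2172

|z1+z2| = 15.2122 ≤ |z1|+|z2| = 15.2172 (verified)


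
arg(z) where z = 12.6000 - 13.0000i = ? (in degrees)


Re = 12.6, Im = -13
arg = atan2(-13, 12.6) = -45.8952 degrees

arg(z) = -45.8952 degrees


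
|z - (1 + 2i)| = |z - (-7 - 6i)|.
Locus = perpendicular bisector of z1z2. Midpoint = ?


Equal distances means the locus is the perpendicular bisector of z1 and z2.
Midpoint = ((1+(-7))/2, (2+(-6))/2) = (-3.0000, -2.0000)

Perpendicular bisector through (-3.0000, -2.0000)


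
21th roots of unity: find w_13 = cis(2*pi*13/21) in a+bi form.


Angle = 360*13/21 = 222.8571°
a = cos(222.8571°) = -0.7331
b = sin(222.8571°) = -0.6802

-0.7331 - 0.6802i


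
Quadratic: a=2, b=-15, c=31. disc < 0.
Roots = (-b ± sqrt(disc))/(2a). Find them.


disc = (-15)^2 - 4*2*31 = 225 - 248 = -23
sqrt(|disc|) = sqrt(23) = 4.7958
Real part = 15/(2*2) = 3.7500
Imag part = 4.7958/(2*2) = 1.1990

3.7500 ± 1.1990i


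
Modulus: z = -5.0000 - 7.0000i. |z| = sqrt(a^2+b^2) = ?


|z| = sqrt((-5)^2 + (-7)^2) = sqrt(25 + 49) = sqrt(74) = 8.6023

|z| = 8.6023


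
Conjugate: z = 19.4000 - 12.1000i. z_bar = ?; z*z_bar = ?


z_bar = 19.4000 + 12.1000i
z*z_bar = 19.4^2 + (-12.1)^2 = 376.36 + 146.41 = 522.77

z_bar = 19.4000 + 12.1000i, z*z_bar = 522.77


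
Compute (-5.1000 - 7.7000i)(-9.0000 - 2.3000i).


Real = -5.1*(-9) - (-7.7)*(-2.3) = 45.9 - 17.71 = 28.19
Imag = -5.1*(-2.3) - (9)*(-7.7) = 11.73 + 69.3 = 81.03

28.1900 + 81.0300i


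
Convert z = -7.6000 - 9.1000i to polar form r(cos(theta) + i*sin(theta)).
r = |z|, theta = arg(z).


r = sqrt(57.76+82.81) = sqrt(140.57) = 11.8562
theta = atan2(-9.1, -7.6) = -129.8674 degrees

r = 11.8562, theta = -129.8674 degrees


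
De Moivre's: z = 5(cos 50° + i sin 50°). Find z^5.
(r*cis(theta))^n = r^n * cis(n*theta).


r^5 = 5^5 = 3125
n*theta = 5*50° = 250° = 250° (mod 360)
a = 3125*cos(250°) = -1068.8129
b = 3125*sin(250°) = -2936.5394

3125 cis(250°) = -1068.8129 - 2936.5394i


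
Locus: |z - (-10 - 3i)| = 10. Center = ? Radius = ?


|z - z0| = r is a circle with center z0 and radius r.
Center = (-10, -3), radius = 10

Circle with center (-10, -3) and radius 10


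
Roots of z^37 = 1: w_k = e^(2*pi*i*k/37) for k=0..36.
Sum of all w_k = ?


The sum of all 37th roots of unity is 0.
Geometric series: (1 - w^37)/(1 - w) = (1-1)/(1-w) = 0 since w^37 = 1, w ≠ 1.
Alternatively: coefficient of z^36 in z^37 - 1 is 0.

0


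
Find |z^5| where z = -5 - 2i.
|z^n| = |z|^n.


|z| = sqrt(25+4) = sqrt(29) = 5.3852
|z^5| = |z|^5 = (sqrt(29))^5 = 29^2 * sqrt(29) = 841*sqrt(29)

|z^5| = 841*sqrt(29) ≈ 4528.9236


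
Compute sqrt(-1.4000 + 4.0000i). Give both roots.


|z| = sqrt(1.96+16) = 4.2379
sqrt((|z|+a)/2) = sqrt((4.2379+(-1.4))/2) = sqrt(1.4190) = 1.1912
sqrt((|z|-a)/2) = sqrt((4.2379-(-1.4))/2) = sqrt(2.8190) = 1.6790

±(1.1912 + 1.6790i) i.e. 1.1912 + 1.6790i and -1.1912 - 1.6790i


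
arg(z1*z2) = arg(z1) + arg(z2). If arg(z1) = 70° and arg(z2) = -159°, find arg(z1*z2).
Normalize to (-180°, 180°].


arg(z1*z2) = 70° - 159° = -89°
Normalized to (-180°, 180°]: -89°

-89°


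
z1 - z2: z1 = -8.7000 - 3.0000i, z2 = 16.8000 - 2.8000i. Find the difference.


Real: -8.7 - 16.8 = -25.5
Imag: -3 + 2.8 = -0.2

-25.5000 - 0.2000i


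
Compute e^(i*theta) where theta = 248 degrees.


cos(248°) = -0.3746
sin(248°) = -0.9272

e^(i*248°) = -0.3746 - 0.9272i


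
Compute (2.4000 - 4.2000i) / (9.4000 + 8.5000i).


Conjugate of z2 = 9.4000 - 8.5000i
Numerator: (2.4000 - 4.2000i)(9.4000 - 8.5000i) = -13.1400 - 59.8800i
Denominator: 9.4^2 + 8.5^2 = 160.61
Result = (-13.1400 - 59.8800i)/160.61

-0.0818 - 0.3728i


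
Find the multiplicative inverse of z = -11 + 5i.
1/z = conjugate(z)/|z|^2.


|z|^2 = 121+25 = 146
1/z = (-11 - 5i)/146

1/z = -0.0753 - 0.0342i


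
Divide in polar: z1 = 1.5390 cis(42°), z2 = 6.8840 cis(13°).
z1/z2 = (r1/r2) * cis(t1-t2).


r = 1.5390 / 6.8840 = 0.2236
theta = 42° - 13° = 29° = 29° (mod 360)

0.2236 cis(29°)


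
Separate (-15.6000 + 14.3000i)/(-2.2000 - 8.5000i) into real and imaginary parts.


Multiply by conjugate: (-15.6000 + 14.3000i)(-2.2000 + 8.5000i) / ((-2.2)^2 + (-8.5)^2)
Numerator real = -15.6*(-2.2) + 14.3*(-8.5) = -87.23
Numerator imag = 14.3*(-2.2) - (-15.6)*(-8.5) = -164.06
Denominator = 77.09
Re(z) = -87.23/77.09 = -1.1315
Im(z) = -164.06/77.09 = -2.1282

Re(z) = -1.1315, Im(z) = -2.1282


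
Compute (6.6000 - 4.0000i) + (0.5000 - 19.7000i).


Real: 6.6 + 0.5 = 7.1
Imag: -4 - 19.7 = -23.7

7.1000 - 23.7000i


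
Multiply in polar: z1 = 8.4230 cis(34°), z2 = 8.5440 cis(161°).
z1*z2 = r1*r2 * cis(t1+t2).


r = 8.4230 * 8.5440 = 71.9661
theta = 34° + 161° = 195° = 195° (mod 360)

71.9661 cis(195°)


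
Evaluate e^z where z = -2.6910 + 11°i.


e^-2.6910 = 0.0678
cos(11°) = 0.9816
sin(11°) = 0.1908
Real = 0.0678*0.9816 = 0.0666
Imag = 0.0678*0.1908 = 0.0129

0.0666 + 0.0129i


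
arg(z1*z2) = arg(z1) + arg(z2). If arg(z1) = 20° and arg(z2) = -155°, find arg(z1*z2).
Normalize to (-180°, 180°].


arg(z1*z2) = 20° - 155° = -135°
Normalized to (-180°, 180°]: -135°

-135°


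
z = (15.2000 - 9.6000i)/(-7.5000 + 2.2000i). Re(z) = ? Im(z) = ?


Multiply by conjugate: (15.2000 - 9.6000i)(-7.5000 - 2.2000i) / ((-7.5)^2 + 2.2^2)
Numerator real = 15.2*(-7.5) - (9.6)*2.2 = -135.12
Numerator imag = -9.6*(-7.5) - 15.2*2.2 = 38.56
Denominator = 61.09
Re(z) = -135.12/61.09 = -2.2118
Im(z) = 38.56/61.09 = 0.6312

Re(z) = -2.2118, Im(z) = 0.6312


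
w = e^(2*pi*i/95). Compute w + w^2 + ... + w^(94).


With w = e^(2*pi*i/95), all 95 of the 95th roots of unity w^0 = 1, w, ..., w^(94) sum to 0: 1 + w + ... + w^(94) = (1 - w^95)/(1 - w) = 0 since w^95 = 1, w ≠ 1.
Removing the root 1: w + w^2 + ... + w^(94) = 0 - 1 = -1

Sum = -1


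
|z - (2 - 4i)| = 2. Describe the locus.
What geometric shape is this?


|z - z0| = r is a circle with center z0 and radius r.
Center = (2, -4), radius = 2

Circle with center (2, -4) and radius 2


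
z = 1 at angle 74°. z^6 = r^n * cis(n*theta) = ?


r^6 = 1^6 = 1
n*theta = 6*74° = 444° = 84° (mod 360)
a = 1*cos(84°) = 0.1045
b = 1*sin(84°) = 0.9945

1 cis(84°) = 0.1045 + 0.9945i


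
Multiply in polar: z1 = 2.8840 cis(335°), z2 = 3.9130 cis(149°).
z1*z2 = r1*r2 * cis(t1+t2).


r = 2.8840 * 3.9130 = 11.2851
theta = 335° + 149° = 484° = 124° (mod 360)

11.2851 cis(124°)


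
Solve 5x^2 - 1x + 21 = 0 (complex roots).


disc = (-1)^2 - 4*5*21 = 1 - 420 = -419
sqrt(|disc|) = sqrt(419) = 20.4695
Real part = 1/(2*5) = 0.1000
Imag part = 20.4695/(2*5) = 2.0469

0.1000 ± 2.0469i


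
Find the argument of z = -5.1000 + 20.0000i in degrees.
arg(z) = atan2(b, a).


Re = -5.1, Im = 20
arg = atan2(20, -5.1) = 104.3056 degrees

arg(z) = 104.3056 degrees


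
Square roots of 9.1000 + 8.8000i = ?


|z| = sqrt(82.81+77.44) = 12.6590
sqrt((|z|+a)/2) = sqrt((12.6590+9.1)/2) = sqrt(10.8795) = 3.2984
sqrt((|z|-a)/2) = sqrt((12.6590-9.1)/2) = sqrt(1.7795) = 1.3340

±(3.2984 + 1.3340i) i.e. 3.2984 + 1.3340i and -3.2984 - 1.3340i


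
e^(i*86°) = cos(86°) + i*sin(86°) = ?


cos(86°) = 0.0698
sin(86°) = 0.9976

e^(i*86°) = 0.0698 + 0.9976i


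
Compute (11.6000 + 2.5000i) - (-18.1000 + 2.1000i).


Real: 11.6 + 18.1 = 29.7
Imag: 2.5 - 2.1 = 0.4

29.7000 + 0.4000i


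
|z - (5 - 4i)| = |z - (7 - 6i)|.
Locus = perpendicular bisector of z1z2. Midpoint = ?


Equal distances means the locus is the perpendicular bisector of z1 and z2.
Midpoint = ((5+7)/2, (-4+(-6))/2) = (6.0000, -5.0000)

Perpendicular bisector through (6.0000, -5.0000)


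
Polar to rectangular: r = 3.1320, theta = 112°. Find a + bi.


a = 3.1320*cos(112°) = 3.1320*(-0.37461) = -1.1733
b = 3.1320*sin(112°) = 3.1320*0.92718 = 2.9039

-1.1733 + 2.9039i


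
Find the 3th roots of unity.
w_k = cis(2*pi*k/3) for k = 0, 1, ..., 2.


The 3th roots of unity are cis(360k/3°) for k=0..2
Angle step = 360/3 = 120°
Primitive root: cis(120°)
Primitive root = -0.5000 + 0.8660i

3 roots at angles: 0°, 120°, 240°


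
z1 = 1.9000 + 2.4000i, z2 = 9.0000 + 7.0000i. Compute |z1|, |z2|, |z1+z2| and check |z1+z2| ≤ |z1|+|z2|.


|z1| = sqrt(1.9^2 + 2.4^2) = sqrt(9.37) = 3.0610
|z2| = sqrt(9^2 + 7^2) = sqrt(130) = 11.4018
z1+z2 = 10.9000 + 9.4000i
|z1+z2| = sqrt(207.17) = 14.3934
|z1|+|z2| = 3.0610 + 11.4018 = 14.4628

|z1+z2| = 14.3934 ≤ |z1|+|z2| = 14.4628 (verified)


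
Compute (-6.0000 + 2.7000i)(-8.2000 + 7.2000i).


Real = -6*(-8.2) - 2.7*7.2 = 49.2 - 19.44 = 29.76
Imag = -6*7.2 - (8.2)*2.7 = -43.2 - (22.14) = -65.34

29.7600 - 65.3400i


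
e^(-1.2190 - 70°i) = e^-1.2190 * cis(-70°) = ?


e^-1.2190 = 0.2955
cos(-70°) = 0.342
sin(-70°) = -0.9397
Real = 0.2955*0.342 = 0.1011
Imag = 0.2955*(-0.9397) = -0.2777

0.1011 - 0.2777i


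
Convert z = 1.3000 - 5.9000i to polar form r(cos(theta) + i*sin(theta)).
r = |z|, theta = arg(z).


r = sqrt(1.69+34.81) = sqrt(36.5) = 6.0415
theta = atan2(-5.9, 1.3) = -77.5741 degrees

r = 6.0415, theta = -77.5741 degrees


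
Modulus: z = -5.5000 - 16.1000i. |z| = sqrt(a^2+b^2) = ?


|z| = sqrt((-5.5)^2 + (-16.1)^2) = sqrt(30.25 + 259.21) = sqrt(289.46) = 17.0135

|z| = 17.0135


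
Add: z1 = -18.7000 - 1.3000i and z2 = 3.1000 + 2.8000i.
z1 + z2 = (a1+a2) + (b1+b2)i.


Real: -18.7 + 3.1 = -15.6
Imag: -1.3 + 2.8 = 1.5

-15.6000 + 1.5000i


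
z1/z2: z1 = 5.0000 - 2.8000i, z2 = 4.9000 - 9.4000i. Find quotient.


Conjugate of z2 = 4.9000 + 9.4000i
Numerator: (5.0000 - 2.8000i)(4.9000 + 9.4000i) = 50.8200 + 33.2800i
Denominator: 4.9^2 + (-9.4)^2 = 112.37
Result = (50.8200 + 33.2800i)/112.37

0.4523 + 0.2962i


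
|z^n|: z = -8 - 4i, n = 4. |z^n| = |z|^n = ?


|z| = sqrt(64+16) = sqrt(80) = 8.9443
|z^4| = |z|^4 = (sqrt(80))^4 = 80^2 = 6400

|z^4| = 6400


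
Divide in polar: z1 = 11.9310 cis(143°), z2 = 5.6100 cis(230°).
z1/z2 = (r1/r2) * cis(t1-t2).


r = 11.9310 / 5.6100 = 2.1267
theta = 143° - 230° = -87° = 273° (mod 360)

2.1267 cis(273°)


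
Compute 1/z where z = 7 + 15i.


|z|^2 = 49+225 = 274
1/z = (7 - 15i)/274

1/z = 0.0255 - 0.0547i


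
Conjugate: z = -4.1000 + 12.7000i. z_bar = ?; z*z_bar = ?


z_bar = -4.1000 - 12.7000i
z*z_bar = (-4.1)^2 + 12.7^2 = 16.81 + 161.29 = 178.1

z_bar = -4.1000 - 12.7000i, z*z_bar = 178.1


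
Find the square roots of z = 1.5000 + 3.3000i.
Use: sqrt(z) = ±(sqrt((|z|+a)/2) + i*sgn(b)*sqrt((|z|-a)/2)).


|z| = sqrt(2.25+10.89) = 3.6249
sqrt((|z|+a)/2) = sqrt((3.6249+1.5)/2) = sqrt(2.5625) = 1.6008
sqrt((|z|-a)/2) = sqrt((3.6249-1.5)/2) = sqrt(1.0625) = 1.0308

±(1.6008 + 1.0308i) i.e. 1.6008 + 1.0308i and -1.6008 - 1.0308i


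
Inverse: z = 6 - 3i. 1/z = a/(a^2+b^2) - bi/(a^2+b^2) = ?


|z|^2 = 36+9 = 45
1/z = (6 + 3i)/45

1/z = 0.1333 + 0.0667i


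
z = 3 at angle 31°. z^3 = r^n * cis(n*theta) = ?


r^3 = 3^3 = 27
n*theta = 3*31° = 93° = 93° (mod 360)
a = 27*cos(93°) = -1.4131
b = 27*sin(93°) = 26.9630

27 cis(93°) = -1.4131 + 26.9630i


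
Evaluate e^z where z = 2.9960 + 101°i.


e^2.9960 = 20.0054
cos(101°) = -0.19081
sin(101°) = 0.981627
Real = 20.0054*(-0.19081) = -3.8172
Imag = 20.0054*0.981627 = 19.6378

-3.8172 + 19.6378i


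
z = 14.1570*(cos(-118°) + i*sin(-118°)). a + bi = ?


a = 14.1570*cos(-118°) = 14.1570*(-0.46947) = -6.6463
b = 14.1570*sin(-118°) = 14.1570*(-0.88295) = -12.4999

-6.6463 - 12.4999i


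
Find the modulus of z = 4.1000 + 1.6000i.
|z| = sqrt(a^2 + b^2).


|z| = sqrt(4.1^2 + 1.6^2) = sqrt(16.81 + 2.56) = sqrt(19.37) = 4.4011

|z| = 4.4011


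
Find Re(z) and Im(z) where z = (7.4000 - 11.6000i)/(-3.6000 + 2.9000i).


Multiply by conjugate: (7.4000 - 11.6000i)(-3.6000 - 2.9000i) / ((-3.6)^2 + 2.9^2)
Numerator real = 7.4*(-3.6) - (11.6)*2.9 = -60.28
Numerator imag = -11.6*(-3.6) - 7.4*2.9 = 20.3
Denominator = 21.37
Re(z) = -60.28/21.37 = -2.8208
Im(z) = 20.3/21.37 = 0.9499

Re(z) = -2.8208, Im(z) = 0.9499


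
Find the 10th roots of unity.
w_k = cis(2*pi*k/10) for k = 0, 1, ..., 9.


The 10th roots of unity are cis(360k/10°) for k=0..9
Angle step = 360/10 = 36°
Primitive root: cis(36°)
Primitive root = 0.8090 + 0.5878i

10 roots at angles: 0°, 36°, 72°, 108°, 144°, 180°, 216°, 252°, 288°, 324°


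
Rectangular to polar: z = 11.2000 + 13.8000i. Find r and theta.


r = sqrt(125.44+190.44) = sqrt(315.88) = 17.7730
theta = atan2(13.8, 11.2) = 50.9374 degrees

r = 17.7730, theta = 50.9374 degrees


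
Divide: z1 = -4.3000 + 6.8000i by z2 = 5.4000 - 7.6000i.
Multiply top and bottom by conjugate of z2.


Conjugate of z2 = 5.4000 + 7.6000i
Numerator: (-4.3000 + 6.8000i)(5.4000 + 7.6000i) = -74.9000 + 4.0400i
Denominator: 5.4^2 + (-7.6)^2 = 86.92
Result = (-74.9000 + 4.0400i)/86.92

-0.8617 + 0.0465i


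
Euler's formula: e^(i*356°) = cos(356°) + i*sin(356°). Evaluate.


cos(356°) = 0.9976
sin(356°) = -0.0698

e^(i*356°) = 0.9976 - 0.0698i


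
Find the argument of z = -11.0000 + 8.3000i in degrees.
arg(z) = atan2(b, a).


Re = -11, Im = 8.3
arg = atan2(8.3, -11) = 142.9638 degrees

arg(z) = 142.9638 degrees


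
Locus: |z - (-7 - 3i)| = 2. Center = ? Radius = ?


|z - z0| = r is a circle with center z0 and radius r.
Center = (-7, -3), radius = 2

Circle with center (-7, -3) and radius 2


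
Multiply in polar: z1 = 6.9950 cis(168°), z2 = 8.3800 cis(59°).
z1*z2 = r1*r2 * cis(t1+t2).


r = 6.9950 * 8.3800 = 58.6181
theta = 168° + 59° = 227° = 227° (mod 360)

58.6181 cis(227°)


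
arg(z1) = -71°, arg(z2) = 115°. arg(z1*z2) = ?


arg(z1*z2) = -71° + 115° = 44°
Normalized to (-180°, 180°]: 44°

44°


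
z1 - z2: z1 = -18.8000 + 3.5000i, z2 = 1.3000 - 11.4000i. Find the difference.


Real: -18.8 - 1.3 = -20.1
Imag: 3.5 + 11.4 = 14.9

-20.1000 + 14.9000i


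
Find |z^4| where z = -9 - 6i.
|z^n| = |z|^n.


|z| = sqrt(81+36) = sqrt(117) = 10.8167
|z^4| = |z|^4 = (sqrt(117))^4 = 117^2 = 13689

|z^4| = 13689


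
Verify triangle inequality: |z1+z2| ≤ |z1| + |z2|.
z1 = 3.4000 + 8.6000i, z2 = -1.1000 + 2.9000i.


|z1| = sqrt(3.4^2 + 8.6^2) = sqrt(85.52) = 9.2477
|z2| = sqrt((-1.1)^2 + 2.9^2) = sqrt(9.62) = 3.1016
z1+z2 = 2.3000 + 11.5000i
|z1+z2| = sqrt(137.54) = 11.7277
|z1|+|z2| = 9.2477 + 3.1016 = 12.3493

|z1+z2| = 11.7277 ≤ |z1|+|z2| = 12.3493 (verified)


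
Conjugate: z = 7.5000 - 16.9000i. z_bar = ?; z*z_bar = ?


z_bar = 7.5000 + 16.9000i
z*z_bar = 7.5^2 + (-16.9)^2 = 56.25 + 285.61 = 341.86

z_bar = 7.5000 + 16.9000i, z*z_bar = 341.86


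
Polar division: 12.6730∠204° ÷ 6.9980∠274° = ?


r = 12.6730 / 6.9980 = 1.8109
theta = 204° - 274° = -70° = 290° (mod 360)

1.8109 cis(290°)


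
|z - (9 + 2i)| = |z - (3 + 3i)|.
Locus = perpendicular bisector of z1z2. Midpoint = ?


Equal distances means the locus is the perpendicular bisector of z1 and z2.
Midpoint = ((9+3)/2, (2+3)/2) = (6.0000, 2.5000)

Perpendicular bisector through (6.0000, 2.5000)


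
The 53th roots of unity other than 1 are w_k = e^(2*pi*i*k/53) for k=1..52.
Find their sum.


With w = e^(2*pi*i/53), all 53 of the 53th roots of unity w^0 = 1, w, ..., w^(52) sum to 0: 1 + w + ... + w^(52) = (1 - w^53)/(1 - w) = 0 since w^53 = 1, w ≠ 1.
Removing the root 1: w + w^2 + ... + w^(52) = 0 - 1 = -1

Sum = -1


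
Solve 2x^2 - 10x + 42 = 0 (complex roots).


disc = (-10)^2 - 4*2*42 = 100 - 336 = -236
sqrt(|disc|) = sqrt(236) = 15.3623
Real part = 10/(2*2) = 2.5000
Imag part = 15.3623/(2*2) = 3.8406

2.5000 ± 3.8406i


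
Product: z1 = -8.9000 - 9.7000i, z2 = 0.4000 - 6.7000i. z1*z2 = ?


Real = -8.9*0.4 - (-9.7)*(-6.7) = -3.56 - 64.99 = -68.55
Imag = -8.9*(-6.7) + 0.4*(-9.7) = 59.63 - (3.88) = 55.75

-68.5500 + 55.7500i


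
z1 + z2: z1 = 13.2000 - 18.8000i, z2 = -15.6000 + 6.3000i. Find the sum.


Real: 13.2 - 15.6 = -2.4
Imag: -18.8 + 6.3 = -12.5

-2.4000 - 12.5000i


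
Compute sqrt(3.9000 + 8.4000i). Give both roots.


|z| = sqrt(15.21+70.56) = 9.2612
sqrt((|z|+a)/2) = sqrt((9.2612+3.9)/2) = sqrt(6.5806) = 2.5653
sqrt((|z|-a)/2) = sqrt((9.2612-3.9)/2) = sqrt(2.6806) = 1.6373

±(2.5653 + 1.6373i) i.e. 2.5653 + 1.6373i and -2.5653 - 1.6373i


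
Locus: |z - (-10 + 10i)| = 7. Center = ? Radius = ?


|z - z0| = r is a circle with center z0 and radius r.
Center = (-10, 10), radius = 7

Circle with center (-10, 10) and radius 7


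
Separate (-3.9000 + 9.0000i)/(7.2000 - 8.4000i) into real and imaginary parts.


Multiply by conjugate: (-3.9000 + 9.0000i)(7.2000 + 8.4000i) / (7.2^2 + (-8.4)^2)
Numerator real = -3.9*7.2 + 9*(-8.4) = -103.68
Numerator imag = 9*7.2 - (-3.9)*(-8.4) = 32.04
Denominator = 122.4
Re(z) = -103.68/122.4 = -0.8471
Im(z) = 32.04/122.4 = 0.2618

Re(z) = -0.8471, Im(z) = 0.2618


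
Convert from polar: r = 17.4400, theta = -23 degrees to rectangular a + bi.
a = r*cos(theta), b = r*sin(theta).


a = 17.4400*cos(-23°) = 17.4400*0.920505 = 16.0536
b = 17.4400*sin(-23°) = 17.4400*(-0.3907311) = -6.8144

16.0536 - 6.8144i


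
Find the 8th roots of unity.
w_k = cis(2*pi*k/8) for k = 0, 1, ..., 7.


The 8th roots of unity are cis(360k/8°) for k=0..7
Angle step = 360/8 = 45°
Primitive root: cis(45°)
Primitive root = 0.7071 + 0.7071i

8 roots at angles: 0°, 45°, 90°, 135°, 180°, 225°, 270°, 315°


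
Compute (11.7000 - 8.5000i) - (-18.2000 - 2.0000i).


Real: 11.7 + 18.2 = 29.9
Imag: -8.5 + 2 = -6.5

29.9000 - 6.5000i


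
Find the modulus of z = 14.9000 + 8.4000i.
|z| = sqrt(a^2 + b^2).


|z| = sqrt(14.9^2 + 8.4^2) = sqrt(222.01 + 70.56) = sqrt(292.57) = 17.1047

|z| = 17.1047


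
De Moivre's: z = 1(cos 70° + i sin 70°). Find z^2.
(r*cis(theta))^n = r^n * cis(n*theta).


r^2 = 1^2 = 1
n*theta = 2*70° = 140° = 140° (mod 360)
a = 1*cos(140°) = -0.7660
b = 1*sin(140°) = 0.6428

1 cis(140°) = -0.7660 + 0.6428i


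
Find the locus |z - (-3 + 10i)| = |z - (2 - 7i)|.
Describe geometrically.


Equal distances means the locus is the perpendicular bisector of z1 and z2.
Midpoint = ((-3+2)/2, (10+(-7))/2) = (-0.5000, 1.5000)

Perpendicular bisector through (-0.5000, 1.5000)


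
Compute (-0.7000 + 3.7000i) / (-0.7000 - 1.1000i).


Conjugate of z2 = -0.7000 + 1.1000i
Numerator: (-0.7000 + 3.7000i)(-0.7000 + 1.1000i) = -3.5800 - 3.3600i
Denominator: (-0.7)^2 + (-1.1)^2 = 1.7
Result = (-3.5800 - 3.3600i)/1.7

-2.1059 - 1.9765i


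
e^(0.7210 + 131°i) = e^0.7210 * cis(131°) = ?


e^0.7210 = 2.0565
cos(131°) = -0.65606
sin(131°) = 0.75471
Real = 2.0565*(-0.65606) = -1.3492
Imag = 2.0565*0.75471 = 1.5521

-1.3492 + 1.5521i


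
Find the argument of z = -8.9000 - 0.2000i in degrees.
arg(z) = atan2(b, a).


Re = -8.9, Im = -0.2
arg = atan2(-0.2, -8.9) = -178.7127 degrees

arg(z) = -178.7127 degrees


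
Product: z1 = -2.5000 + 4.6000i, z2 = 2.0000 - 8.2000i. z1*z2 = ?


Real = -2.5*2 - 4.6*(-8.2) = -5 - (-37.72) = 32.72
Imag = -2.5*(-8.2) + 2*4.6 = 20.5 + 9.2 = 29.7

32.7200 + 29.7000i


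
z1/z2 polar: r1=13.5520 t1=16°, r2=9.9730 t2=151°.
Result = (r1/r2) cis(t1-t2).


r = 13.5520 / 9.9730 = 1.3589
theta = 16° - 151° = -135° = 225° (mod 360)

1.3589 cis(225°)


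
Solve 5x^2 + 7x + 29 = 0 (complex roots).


disc = 7^2 - 4*5*29 = 49 - 580 = -531
sqrt(|disc|) = sqrt(531) = 23.0434
Real part = -7/(2*5) = -0.7000
Imag part = 23.0434/(2*5) = 2.3043

-0.7000 ± 2.3043i


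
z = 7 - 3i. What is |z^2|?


|z| = sqrt(49+9) = sqrt(58) = 7.6158
|z^2| = |z|^2 = (sqrt(58))^2 = 58

|z^2| = 58


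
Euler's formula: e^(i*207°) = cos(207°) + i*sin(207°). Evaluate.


cos(207°) = -0.8910
sin(207°) = -0.4540

e^(i*207°) = -0.8910 - 0.4540i


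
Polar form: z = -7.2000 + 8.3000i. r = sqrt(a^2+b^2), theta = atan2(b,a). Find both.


r = sqrt(51.84+68.89) = sqrt(120.73) = 10.9877
theta = atan2(8.3, -7.2) = 130.9407 degrees

r = 10.9877, theta = 130.9407 degrees


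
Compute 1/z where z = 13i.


|z|^2 = 0+169 = 169
1/z = (0 - 13i)/169

1/z = 0 - 0.0769i


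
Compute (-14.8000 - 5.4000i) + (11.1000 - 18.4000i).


Real: -14.8 + 11.1 = -3.7
Imag: -5.4 - 18.4 = -23.8

-3.7000 - 23.8000i


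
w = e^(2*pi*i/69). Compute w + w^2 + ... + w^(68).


With w = e^(2*pi*i/69), all 69 of the 69th roots of unity w^0 = 1, w, ..., w^(68) sum to 0: 1 + w + ... + w^(68) = (1 - w^69)/(1 - w) = 0 since w^69 = 1, w ≠ 1.
Removing the root 1: w + w^2 + ... + w^(68) = 0 - 1 = -1

Sum = -1


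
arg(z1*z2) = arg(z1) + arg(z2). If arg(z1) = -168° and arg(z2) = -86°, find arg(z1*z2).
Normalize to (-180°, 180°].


arg(z1*z2) = -168° - 86° = -254°
Normalized to (-180°, 180°]: 106°

106°


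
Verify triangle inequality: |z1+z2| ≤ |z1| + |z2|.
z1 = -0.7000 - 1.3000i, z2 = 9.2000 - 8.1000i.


|z1| = sqrt((-0.7)^2 + (-1.3)^2) = sqrt(2.18) = 1.4765
|z2| = sqrt(9.2^2 + (-8.1)^2) = sqrt(150.25) = 12.2577
z1+z2 = 8.5000 - 9.4000i
|z1+z2| = sqrt(160.61) = 12.6732
|z1|+|z2| = 1.4765 + 12.2577 = 13.7342

|z1+z2| = 12.6732 ≤ |z1|+|z2| = 13.7342 (verified)


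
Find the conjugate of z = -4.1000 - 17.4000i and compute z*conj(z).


z_bar = -4.1000 + 17.4000i
z*z_bar = (-4.1)^2 + (-17.4)^2 = 16.81 + 302.76 = 319.57

z_bar = -4.1000 + 17.4000i, z*z_bar = 319.57


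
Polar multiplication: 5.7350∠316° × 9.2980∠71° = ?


r = 5.7350 * 9.2980 = 53.3240
theta = 316° + 71° = 387° = 27° (mod 360)

53.3240 cis(27°)


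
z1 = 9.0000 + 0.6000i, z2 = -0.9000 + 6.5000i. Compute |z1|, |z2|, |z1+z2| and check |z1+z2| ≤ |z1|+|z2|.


|z1| = sqrt(9^2 + 0.6^2) = sqrt(81.36) = 9.0200
|z2| = sqrt((-0.9)^2 + 6.5^2) = sqrt(43.06) = 6.5620
z1+z2 = 8.1000 + 7.1000i
|z1+z2| = sqrt(116.02) = 10.7713
|z1|+|z2| = 9.0200 + 6.5620 = 15.5820

|z1+z2| = 10.7713 ≤ |z1|+|z2| = 15.5820 (verified)


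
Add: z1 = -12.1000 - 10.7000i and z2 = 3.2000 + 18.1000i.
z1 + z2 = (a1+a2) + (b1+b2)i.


Real: -12.1 + 3.2 = -8.9
Imag: -10.7 + 18.1 = 7.4

-8.9000 + 7.4000i


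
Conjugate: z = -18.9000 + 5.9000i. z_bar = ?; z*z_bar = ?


z_bar = -18.9000 - 5.9000i
z*z_bar = (-18.9)^2 + 5.9^2 = 357.21 + 34.81 = 392.02

z_bar = -18.9000 - 5.9000i, z*z_bar = 392.02


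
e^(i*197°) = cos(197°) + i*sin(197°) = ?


cos(197°) = -0.9563
sin(197°) = -0.2924

e^(i*197°) = -0.9563 - 0.2924i


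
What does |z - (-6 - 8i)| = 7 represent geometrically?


|z - z0| = r is a circle with center z0 and radius r.
Center = (-6, -8), radius = 7

Circle with center (-6, -8) and radius 7


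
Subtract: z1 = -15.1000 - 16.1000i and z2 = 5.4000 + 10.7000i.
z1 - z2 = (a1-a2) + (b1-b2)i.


Real: -15.1 - 5.4 = -20.5
Imag: -16.1 - 10.7 = -26.8

-20.5000 - 26.8000i


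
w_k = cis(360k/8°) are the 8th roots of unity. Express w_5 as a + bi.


Angle = 360*5/8 = 225°
a = cos(225°) = -0.7071
b = sin(225°) = -0.7071

-0.7071 - 0.7071i


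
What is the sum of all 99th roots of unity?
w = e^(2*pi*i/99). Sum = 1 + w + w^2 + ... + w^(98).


The sum of all 99th roots of unity is 0.
Geometric series: (1 - w^99)/(1 - w) = (1-1)/(1-w) = 0 since w^99 = 1, w ≠ 1.
Alternatively: coefficient of z^98 in z^99 - 1 is 0.

0


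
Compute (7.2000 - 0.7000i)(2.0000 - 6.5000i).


Real = 7.2*2 - (-0.7)*(-6.5) = 14.4 - 4.55 = 9.85
Imag = 7.2*(-6.5) + 2*(-0.7) = -46.8 - (1.4) = -48.2

9.8500 - 48.2000i


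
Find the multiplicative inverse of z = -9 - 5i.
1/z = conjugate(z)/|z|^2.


|z|^2 = 81+25 = 106
1/z = (-9 + 5i)/106

1/z = -0.0849 + 0.0472i


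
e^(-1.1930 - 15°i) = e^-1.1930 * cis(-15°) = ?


e^-1.1930 = 0.3033
cos(-15°) = 0.9659
sin(-15°) = -0.2588
Real = 0.3033*0.9659 = 0.2930
Imag = 0.3033*(-0.2588) = -0.0785

0.2930 - 0.0785i


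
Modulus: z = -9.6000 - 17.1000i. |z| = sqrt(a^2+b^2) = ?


|z| = sqrt((-9.6)^2 + (-17.1)^2) = sqrt(92.16 + 292.41) = sqrt(384.57) = 19.6105

|z| = 19.6105


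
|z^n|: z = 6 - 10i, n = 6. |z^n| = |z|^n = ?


|z| = sqrt(36+100) = sqrt(136) = 11.6619
|z^6| = |z|^6 = (sqrt(136))^6 = 136^3 = 2515456

|z^6| = 2515456


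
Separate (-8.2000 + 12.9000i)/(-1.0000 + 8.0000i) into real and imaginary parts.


Multiply by conjugate: (-8.2000 + 12.9000i)(-1.0000 - 8.0000i) / ((-1)^2 + 8^2)
Numerator real = -8.2*(-1) + 12.9*8 = 111.4
Numerator imag = 12.9*(-1) - (-8.2)*8 = 52.7
Denominator = 65
Re(z) = 111.4/65 = 1.7138
Im(z) = 52.7/65 = 0.8108

Re(z) = 1.7138, Im(z) = 0.8108


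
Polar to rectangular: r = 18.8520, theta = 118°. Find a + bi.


a = 18.8520*cos(118°) = 18.8520*(-0.469472) = -8.8505
b = 18.8520*sin(118°) = 18.8520*0.882948 = 16.6453

-8.8505 + 16.6453i


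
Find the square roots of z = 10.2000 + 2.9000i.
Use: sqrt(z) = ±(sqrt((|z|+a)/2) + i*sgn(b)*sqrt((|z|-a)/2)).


|z| = sqrt(104.04+8.41) = 10.6042
sqrt((|z|+a)/2) = sqrt((10.6042+10.2)/2) = sqrt(10.4021) = 3.2252
sqrt((|z|-a)/2) = sqrt((10.6042-10.2)/2) = sqrt(0.2021) = 0.4496

±(3.2252 + 0.4496i) i.e. 3.2252 + 0.4496i and -3.2252 - 0.4496i


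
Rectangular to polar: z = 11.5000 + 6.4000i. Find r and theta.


r = sqrt(132.25+40.96) = sqrt(173.21) = 13.1609
theta = atan2(6.4, 11.5) = 29.0969 degrees

r = 13.1609, theta = 29.0969 degrees


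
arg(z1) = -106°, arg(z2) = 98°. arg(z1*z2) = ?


arg(z1*z2) = -106° + 98° = -8°
Normalized to (-180°, 180°]: -8°

-8°


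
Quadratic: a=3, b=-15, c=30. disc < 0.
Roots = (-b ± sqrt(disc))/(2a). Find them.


disc = (-15)^2 - 4*3*30 = 225 - 360 = -135
sqrt(|disc|) = sqrt(135) = 11.6190
Real part = 15/(2*3) = 2.5000
Imag part = 11.6190/(2*3) = 1.9365

2.5000 ± 1.9365i


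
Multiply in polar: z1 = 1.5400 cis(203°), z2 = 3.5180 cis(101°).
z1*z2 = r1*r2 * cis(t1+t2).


r = 1.5400 * 3.5180 = 5.4177
theta = 203° + 101° = 304° = 304° (mod 360)

5.4177 cis(304°)


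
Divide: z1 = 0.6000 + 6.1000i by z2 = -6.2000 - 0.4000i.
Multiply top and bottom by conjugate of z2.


Conjugate of z2 = -6.2000 + 0.4000i
Numerator: (0.6000 + 6.1000i)(-6.2000 + 0.4000i) = -6.1600 - 37.5800i
Denominator: (-6.2)^2 + (-0.4)^2 = 38.6
Result = (-6.1600 - 37.5800i)/38.6

-0.1596 - 0.9736i


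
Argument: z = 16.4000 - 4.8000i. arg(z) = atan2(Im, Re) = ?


Re = 16.4, Im = -4.8
arg = atan2(-4.8, 16.4) = -16.3139 degrees

arg(z) = -16.3139 degrees


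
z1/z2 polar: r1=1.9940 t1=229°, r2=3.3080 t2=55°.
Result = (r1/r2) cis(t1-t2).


r = 1.9940 / 3.3080 = 0.6028
theta = 229° - 55° = 174° = 174° (mod 360)

0.6028 cis(174°)


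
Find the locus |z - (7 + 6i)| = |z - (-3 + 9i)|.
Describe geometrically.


Equal distances means the locus is the perpendicular bisector of z1 and z2.
Midpoint = ((7+(-3))/2, (6+9)/2) = (2.0000, 7.5000)

Perpendicular bisector through (2.0000, 7.5000)


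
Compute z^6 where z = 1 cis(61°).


r^6 = 1^6 = 1
n*theta = 6*61° = 366° = 6° (mod 360)
a = 1*cos(6°) = 0.9945
b = 1*sin(6°) = 0.1045

1 cis(6°) = 0.9945 + 0.1045i


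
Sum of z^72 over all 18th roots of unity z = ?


The roots are w_k = w^k with w = e^(2*pi*i/18), and (w^k)^72 = (w^72)^k.
So S = 1 + u + u^2 + ... + u^(17) with u = w^72.
72 = 4*18 + 0, so 72 is a multiple of 18 and u = (w^18)^4 = 1.
Every one of the 18 terms equals 1: S = 18

S = 18


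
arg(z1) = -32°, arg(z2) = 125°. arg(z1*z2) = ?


arg(z1*z2) = -32° + 125° = 93°
Normalized to (-180°, 180°]: 93°

93°


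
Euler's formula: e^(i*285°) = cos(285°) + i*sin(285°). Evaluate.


cos(285°) = 0.2588
sin(285°) = -0.9659

e^(i*285°) = 0.2588 - 0.9659i


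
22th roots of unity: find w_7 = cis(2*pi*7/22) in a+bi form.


Angle = 360*7/22 = 114.5455°
a = cos(114.5455°) = -0.4154
b = sin(114.5455°) = 0.9096

-0.4154 + 0.9096i


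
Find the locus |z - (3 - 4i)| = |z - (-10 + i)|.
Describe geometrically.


Equal distances means the locus is the perpendicular bisector of z1 and z2.
Midpoint = ((3+(-10))/2, (-4+1)/2) = (-3.5000, -1.5000)

Perpendicular bisector through (-3.5000, -1.5000)


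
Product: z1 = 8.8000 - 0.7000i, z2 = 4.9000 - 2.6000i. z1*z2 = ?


Real = 8.8*4.9 - (-0.7)*(-2.6) = 43.12 - 1.82 = 41.3
Imag = 8.8*(-2.6) + 4.9*(-0.7) = -22.88 - (3.43) = -26.31

41.3000 - 26.3100i


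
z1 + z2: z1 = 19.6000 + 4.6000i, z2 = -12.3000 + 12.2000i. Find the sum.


Real: 19.6 - 12.3 = 7.3
Imag: 4.6 + 12.2 = 16.8

7.3000 + 16.8000i


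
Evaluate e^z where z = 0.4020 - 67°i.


e^0.4020 = 1.4948
cos(-67°) = 0.39073
sin(-67°) = -0.9205
Real = 1.4948*0.39073 = 0.5841
Imag = 1.4948*(-0.9205) = -1.3760

0.5841 - 1.3760i


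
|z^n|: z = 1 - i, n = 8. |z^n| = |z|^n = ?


|z| = sqrt(1+1) = sqrt(2) = 1.4142
|z^8| = |z|^8 = (sqrt(2))^8 = 2^4 = 16

|z^8| = 16


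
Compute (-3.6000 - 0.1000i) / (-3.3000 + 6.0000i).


Conjugate of z2 = -3.3000 - 6.0000i
Numerator: (-3.6000 - 0.1000i)(-3.3000 - 6.0000i) = 11.2800 + 21.9300i
Denominator: (-3.3)^2 + 6^2 = 46.89
Result = (11.2800 + 21.9300i)/46.89

0.2406 + 0.4677i


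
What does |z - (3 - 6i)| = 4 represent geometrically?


|z - z0| = r is a circle with center z0 and radius r.
Center = (3, -6), radius = 4

Circle with center (3, -6) and radius 4


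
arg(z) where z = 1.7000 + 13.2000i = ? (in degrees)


Re = 1.7, Im = 13.2
arg = atan2(13.2, 1.7) = 82.6614 degrees

arg(z) = 82.6614 degrees


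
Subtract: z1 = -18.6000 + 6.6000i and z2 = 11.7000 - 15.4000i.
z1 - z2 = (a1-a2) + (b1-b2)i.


Real: -18.6 - 11.7 = -30.3
Imag: 6.6 + 15.4 = 22

-30.3000 + 22.0000i


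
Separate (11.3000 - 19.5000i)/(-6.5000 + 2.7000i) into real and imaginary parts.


Multiply by conjugate: (11.3000 - 19.5000i)(-6.5000 - 2.7000i) / ((-6.5)^2 + 2.7^2)
Numerator real = 11.3*(-6.5) - (19.5)*2.7 = -126.1
Numerator imag = -19.5*(-6.5) - 11.3*2.7 = 96.24
Denominator = 49.54
Re(z) = -126.1/49.54 = -2.5454
Im(z) = 96.24/49.54 = 1.9427

Re(z) = -2.5454, Im(z) = 1.9427


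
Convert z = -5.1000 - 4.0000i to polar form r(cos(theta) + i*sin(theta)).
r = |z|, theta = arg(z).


r = sqrt(26.01+16) = sqrt(42.01) = 6.4815
theta = atan2(-4, -5.1) = -141.8924 degrees

r = 6.4815, theta = -141.8924 degrees


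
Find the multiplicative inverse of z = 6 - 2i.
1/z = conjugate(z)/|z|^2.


|z|^2 = 36+4 = 40
1/z = (6 + 2i)/40

1/z = 0.1500 + 0.0500i


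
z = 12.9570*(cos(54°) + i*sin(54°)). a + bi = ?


a = 12.9570*cos(54°) = 12.9570*0.587785 = 7.6159
b = 12.9570*sin(54°) = 12.9570*0.809017 = 10.4824

7.6159 + 10.4824i


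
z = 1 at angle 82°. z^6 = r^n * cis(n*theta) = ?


r^6 = 1^6 = 1
n*theta = 6*82° = 492° = 132° (mod 360)
a = 1*cos(132°) = -0.6691
b = 1*sin(132°) = 0.7431

1 cis(132°) = -0.6691 + 0.7431i


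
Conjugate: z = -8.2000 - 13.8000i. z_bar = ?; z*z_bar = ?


z_bar = -8.2000 + 13.8000i
z*z_bar = (-8.2)^2 + (-13.8)^2 = 67.24 + 190.44 = 257.68

z_bar = -8.2000 + 13.8000i, z*z_bar = 257.68


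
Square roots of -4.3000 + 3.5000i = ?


|z| = sqrt(18.49+12.25) = 5.5444
sqrt((|z|+a)/2) = sqrt((5.5444+(-4.3))/2) = sqrt(0.6222) = 0.7888
sqrt((|z|-a)/2) = sqrt((5.5444-(-4.3))/2) = sqrt(4.9222) = 2.2186

±(0.7888 + 2.2186i) i.e. 0.7888 + 2.2186i and -0.7888 - 2.2186i


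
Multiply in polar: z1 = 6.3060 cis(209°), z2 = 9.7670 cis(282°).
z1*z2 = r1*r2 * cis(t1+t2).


r = 6.3060 * 9.7670 = 61.5907
theta = 209° + 282° = 491° = 131° (mod 360)

61.5907 cis(131°)


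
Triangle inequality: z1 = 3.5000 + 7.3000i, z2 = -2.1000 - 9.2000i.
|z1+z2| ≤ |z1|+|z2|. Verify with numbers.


|z1| = sqrt(3.5^2 + 7.3^2) = sqrt(65.54) = 8.0957
|z2| = sqrt((-2.1)^2 + (-9.2)^2) = sqrt(89.05) = 9.4366
z1+z2 = 1.4000 - 1.9000i
|z1+z2| = sqrt(5.57) = 2.3601
|z1|+|z2| = 8.0957 + 9.4366 = 17.5323

|z1+z2| = 2.3601 ≤ |z1|+|z2| = 17.5323 (verified)


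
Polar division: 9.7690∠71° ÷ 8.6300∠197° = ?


r = 9.7690 / 8.6300 = 1.1320
theta = 71° - 197° = -126° = 234° (mod 360)

1.1320 cis(234°)


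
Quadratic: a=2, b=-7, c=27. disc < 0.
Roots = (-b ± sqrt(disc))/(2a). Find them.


disc = (-7)^2 - 4*2*27 = 49 - 216 = -167
sqrt(|disc|) = sqrt(167) = 12.9228
Real part = 7/(2*2) = 1.7500
Imag part = 12.9228/(2*2) = 3.2307

1.7500 ± 3.2307i


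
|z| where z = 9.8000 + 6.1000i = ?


|z| = sqrt(9.8^2 + 6.1^2) = sqrt(96.04 + 37.21) = sqrt(133.25) = 11.5434

|z| = 11.5434


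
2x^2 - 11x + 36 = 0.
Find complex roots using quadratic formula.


disc = (-11)^2 - 4*2*36 = 121 - 288 = -167
sqrt(|disc|) = sqrt(167) = 12.9228
Real part = 11/(2*2) = 2.7500
Imag part = 12.9228/(2*2) = 3.2307

2.7500 ± 3.2307i


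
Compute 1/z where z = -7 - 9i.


|z|^2 = 49+81 = 130
1/z = (-7 + 9i)/130

1/z = -0.0538 + 0.0692i


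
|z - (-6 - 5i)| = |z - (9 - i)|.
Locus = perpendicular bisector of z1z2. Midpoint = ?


Equal distances means the locus is the perpendicular bisector of z1 and z2.
Midpoint = ((-6+9)/2, (-5+(-1))/2) = (1.5000, -3.0000)

Perpendicular bisector through (1.5000, -3.0000)


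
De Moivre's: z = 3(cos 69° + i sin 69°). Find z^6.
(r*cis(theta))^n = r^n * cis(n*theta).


r^6 = 3^6 = 729
n*theta = 6*69° = 414° = 54° (mod 360)
a = 729*cos(54°) = 428.4954
b = 729*sin(54°) = 589.7734

729 cis(54°) = 428.4954 + 589.7734i


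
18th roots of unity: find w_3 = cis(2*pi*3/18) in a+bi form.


Angle = 360*3/18 = 60°
a = cos(60°) = 0.5000
b = sin(60°) = 0.8660

0.5000 + 0.8660i


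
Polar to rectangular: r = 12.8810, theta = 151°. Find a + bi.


a = 12.8810*cos(151°) = 12.8810*(-0.87462) = -11.2660
b = 12.8810*sin(151°) = 12.8810*0.48481 = 6.2448

-11.2660 + 6.2448i


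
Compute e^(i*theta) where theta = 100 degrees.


cos(100°) = -0.1736
sin(100°) = 0.9848

e^(i*100°) = -0.1736 + 0.9848i
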